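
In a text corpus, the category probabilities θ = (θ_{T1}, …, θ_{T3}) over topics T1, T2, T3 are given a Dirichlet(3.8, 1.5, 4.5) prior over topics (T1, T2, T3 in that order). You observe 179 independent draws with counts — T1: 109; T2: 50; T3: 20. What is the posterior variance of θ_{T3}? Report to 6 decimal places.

The Dirichlet prior is conjugate to the Multinomial likelihood: each posterior αⱼ = prior αⱼ + observed count nⱼ.
Posterior concentration: (112.8, 51.5, 24.5), total = 188.8.
Var[θ_j] = α_j(Σα−α_j)/((Σα)²(Σα+1)) = 24.5·164.3/(188.8²·189.8) = 0.000595.

0.000595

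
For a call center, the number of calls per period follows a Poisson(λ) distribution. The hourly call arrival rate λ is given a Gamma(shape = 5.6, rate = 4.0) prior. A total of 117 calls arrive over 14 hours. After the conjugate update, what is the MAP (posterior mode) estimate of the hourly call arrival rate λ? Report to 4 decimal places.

6.7556

With a Gamma(shape α, rate β) prior, the Poisson likelihood is conjugate: the posterior is Gamma(α + ΣXᵢ, β + n).
Posterior: Gamma(α+S, β+n) = Gamma(5.6+117, 4.0+14) = Gamma(122.6, 18.0).
Mode of Gamma(α,β) for α≥1 is (α−1)/β = 121.6/18.0 = 6.7556.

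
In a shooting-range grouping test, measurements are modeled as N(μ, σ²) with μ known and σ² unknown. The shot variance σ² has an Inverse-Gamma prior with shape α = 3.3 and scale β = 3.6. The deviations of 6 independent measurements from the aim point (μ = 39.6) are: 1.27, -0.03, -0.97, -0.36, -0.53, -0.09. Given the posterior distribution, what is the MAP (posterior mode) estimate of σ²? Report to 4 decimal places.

0.6968

With known mean μ and an Inverse-Gamma(α, β) prior on σ², the Normal likelihood is conjugate: posterior is Inv-Gamma(α + n/2, β + Σ(xᵢ−μ)²/2).
Σ(xᵢ−μ)² = (1.27)² + (-0.03)² + (-0.97)² + (-0.36)² + (-0.53)² + (-0.09)² = 2.9733.
Posterior: Inv-Gamma(3.3 + 6/2, 3.6 + 2.9733/2) = Inv-Gamma(6.30, 5.08665).
Mode = β/(α+1) = 5.08665/7.30 = 0.6968.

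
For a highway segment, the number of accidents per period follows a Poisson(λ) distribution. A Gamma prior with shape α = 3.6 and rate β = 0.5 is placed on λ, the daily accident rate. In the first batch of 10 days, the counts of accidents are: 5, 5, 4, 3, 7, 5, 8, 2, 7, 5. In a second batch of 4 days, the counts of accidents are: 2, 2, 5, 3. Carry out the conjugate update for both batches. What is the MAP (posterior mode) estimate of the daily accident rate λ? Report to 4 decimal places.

4.5241

With a Gamma(shape α, rate β) prior, the Poisson likelihood is conjugate: the posterior is Gamma(α + ΣXᵢ, β + n).
Batch 1: sum of counts S = 51 over n = 10 days.
After batch 1: Gamma(α+S, β+n) = Gamma(3.6+51, 0.5+10) = Gamma(54.6, 10.5).
Batch 2: sum of counts S = 12 over n = 4 days.
After batch 2: Gamma(α+S, β+n) = Gamma(54.6+12, 10.5+4) = Gamma(66.6, 14.5).
Mode of Gamma(α,β) for α≥1 is (α−1)/β = 65.6/14.5 = 4.5241.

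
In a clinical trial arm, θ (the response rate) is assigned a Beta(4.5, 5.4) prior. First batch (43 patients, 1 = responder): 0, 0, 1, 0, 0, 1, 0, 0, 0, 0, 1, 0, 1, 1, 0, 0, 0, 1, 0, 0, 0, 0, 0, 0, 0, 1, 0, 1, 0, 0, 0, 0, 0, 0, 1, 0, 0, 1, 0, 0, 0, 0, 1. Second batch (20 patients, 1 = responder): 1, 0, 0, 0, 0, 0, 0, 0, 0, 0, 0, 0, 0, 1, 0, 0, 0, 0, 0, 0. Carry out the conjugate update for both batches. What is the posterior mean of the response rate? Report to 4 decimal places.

The Beta prior is conjugate to a Binomial/Bernoulli likelihood; the update adds successes to α and failures to β.
After batch 1: Beta(4.5+11, 5.4+32) = Beta(15.5, 37.4).
After batch 2: Beta(15.5+2, 37.4+18) = Beta(17.5, 55.4).
Posterior mean = α/(α+β) = 17.5/72.9 = 0.2401.

0.2401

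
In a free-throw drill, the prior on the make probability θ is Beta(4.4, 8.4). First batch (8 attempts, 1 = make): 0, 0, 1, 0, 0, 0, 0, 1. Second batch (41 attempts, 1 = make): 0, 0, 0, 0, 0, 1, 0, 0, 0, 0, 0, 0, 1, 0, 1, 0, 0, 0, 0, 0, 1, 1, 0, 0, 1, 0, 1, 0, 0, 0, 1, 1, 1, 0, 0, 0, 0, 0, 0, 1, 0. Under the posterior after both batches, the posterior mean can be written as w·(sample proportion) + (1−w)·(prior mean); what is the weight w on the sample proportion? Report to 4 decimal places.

The Beta prior is conjugate to a Binomial/Bernoulli likelihood; the update adds successes to α and failures to β.
Total number of attempts: n = 8 + 41 = 49.
Posterior mean = (α₀+k)/(α₀+β₀+n) = [n/(α₀+β₀+n)]·(k/n) + [(α₀+β₀)/(α₀+β₀+n)]·α₀/(α₀+β₀), so only n and the prior enter the weight.
The weight on the data is w = n/(α₀+β₀+n) = 49/(4.4+8.4+49) = 49/61.8 = 0.7929.

0.7929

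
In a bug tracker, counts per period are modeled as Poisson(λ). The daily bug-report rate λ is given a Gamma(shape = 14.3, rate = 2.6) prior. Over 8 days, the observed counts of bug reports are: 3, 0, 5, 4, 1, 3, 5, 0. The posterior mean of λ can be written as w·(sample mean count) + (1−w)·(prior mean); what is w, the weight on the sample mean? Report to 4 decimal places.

0.7547

With a Gamma(shape α, rate β) prior, the Poisson likelihood is conjugate: the posterior is Gamma(α + ΣXᵢ, β + n).
Posterior mean = (α₀+S)/(β₀+n) = [n/(β₀+n)]·(S/n) + [β₀/(β₀+n)]·(α₀/β₀), so only n and β₀ enter the weight.
Weight on data w = n/(β₀+n) = 8/(2.6+8) = 8/10.6 = 0.7547.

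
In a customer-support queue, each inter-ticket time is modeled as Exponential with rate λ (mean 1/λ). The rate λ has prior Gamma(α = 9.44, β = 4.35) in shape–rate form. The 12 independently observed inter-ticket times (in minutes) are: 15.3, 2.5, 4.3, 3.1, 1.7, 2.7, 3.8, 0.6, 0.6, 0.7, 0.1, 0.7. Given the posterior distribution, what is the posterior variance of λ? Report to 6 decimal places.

0.013104

With a Gamma(shape α, rate β) prior on the exponential rate λ, the posterior after n observations with total T = Σxᵢ is Gamma(α+n, β+T).
Sum of observations T = 36.1 minutes; n = 12.
Posterior: Gamma(9.44+12, 4.35+36.1) = Gamma(21.44, 40.45).
Var = α/β² = 0.013104.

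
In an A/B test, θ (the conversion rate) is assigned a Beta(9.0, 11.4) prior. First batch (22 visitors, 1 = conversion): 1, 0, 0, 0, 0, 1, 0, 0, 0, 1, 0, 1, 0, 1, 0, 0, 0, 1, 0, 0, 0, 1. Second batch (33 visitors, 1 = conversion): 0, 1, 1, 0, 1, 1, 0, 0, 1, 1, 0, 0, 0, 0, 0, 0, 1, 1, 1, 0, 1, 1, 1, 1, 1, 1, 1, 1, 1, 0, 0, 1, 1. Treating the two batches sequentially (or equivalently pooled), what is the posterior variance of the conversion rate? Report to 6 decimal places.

0.003266

The Beta prior is conjugate to a Binomial/Bernoulli likelihood; the update adds successes to α and failures to β.
After batch 1: Beta(9.0+7, 11.4+15) = Beta(16.0, 26.4).
After batch 2: Beta(16.0+20, 26.4+13) = Beta(36.0, 39.4).
Var = αβ/((α+β)²(α+β+1)) = 36.0·39.4/(75.4²·76.4) = 0.003266.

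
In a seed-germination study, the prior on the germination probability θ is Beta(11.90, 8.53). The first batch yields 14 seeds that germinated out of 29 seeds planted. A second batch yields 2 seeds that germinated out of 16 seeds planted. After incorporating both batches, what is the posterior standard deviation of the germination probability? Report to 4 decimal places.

0.0607

The Beta prior is conjugate to a Binomial/Bernoulli likelihood; the update adds successes to α and failures to β.
After batch 1: Beta(11.90+14, 8.53+15) = Beta(25.90, 23.53).
After batch 2: Beta(25.90+2, 23.53+14) = Beta(27.90, 37.53).
Var = αβ/((α+β)²(α+β+1)) = 27.90·37.53/(65.43²·66.43) = 0.00368184; SD = √0.00368184 = 0.0607.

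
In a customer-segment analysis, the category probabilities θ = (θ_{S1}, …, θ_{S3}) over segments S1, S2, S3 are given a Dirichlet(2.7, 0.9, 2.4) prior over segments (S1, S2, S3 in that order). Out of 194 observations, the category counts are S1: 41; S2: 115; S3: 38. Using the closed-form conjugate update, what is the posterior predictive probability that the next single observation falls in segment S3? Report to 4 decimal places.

0.2020

The Dirichlet prior is conjugate to the Multinomial likelihood: each posterior αⱼ = prior αⱼ + observed count nⱼ.
Posterior concentration: (43.7, 115.9, 40.4), total = 200.0.
P(next = S3 | data) = α_{S3}/Σα = 0.2020.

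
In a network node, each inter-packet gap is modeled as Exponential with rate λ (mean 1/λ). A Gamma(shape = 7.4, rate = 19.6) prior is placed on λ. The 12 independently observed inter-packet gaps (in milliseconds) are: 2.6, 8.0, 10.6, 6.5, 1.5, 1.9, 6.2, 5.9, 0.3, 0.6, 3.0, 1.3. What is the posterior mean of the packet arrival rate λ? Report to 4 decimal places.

0.2853

With a Gamma(shape α, rate β) prior on the exponential rate λ, the posterior after n observations with total T = Σxᵢ is Gamma(α+n, β+T).
Sum of observations T = 48.4 milliseconds; n = 12.
Posterior: Gamma(7.4+12, 19.6+48.4) = Gamma(19.4, 68.0).
Posterior mean of λ = α/β = 19.4/68.0 = 0.2853.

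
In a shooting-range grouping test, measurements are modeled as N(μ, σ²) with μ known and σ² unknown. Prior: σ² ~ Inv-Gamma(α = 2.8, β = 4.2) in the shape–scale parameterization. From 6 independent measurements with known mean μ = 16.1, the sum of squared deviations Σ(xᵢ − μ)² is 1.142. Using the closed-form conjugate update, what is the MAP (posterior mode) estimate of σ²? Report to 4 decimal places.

With known mean μ and an Inverse-Gamma(α, β) prior on σ², the Normal likelihood is conjugate: posterior is Inv-Gamma(α + n/2, β + Σ(xᵢ−μ)²/2).
Posterior: Inv-Gamma(2.8 + 6/2, 4.2 + 1.142/2) = Inv-Gamma(5.80, 4.7710).
Mode = β/(α+1) = 4.7710/6.80 = 0.7016.

0.7016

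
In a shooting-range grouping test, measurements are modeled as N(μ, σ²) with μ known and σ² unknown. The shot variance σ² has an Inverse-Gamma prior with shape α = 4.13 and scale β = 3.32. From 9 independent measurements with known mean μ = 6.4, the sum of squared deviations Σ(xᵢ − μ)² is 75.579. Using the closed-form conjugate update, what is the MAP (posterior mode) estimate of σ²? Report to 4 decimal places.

4.2689

With known mean μ and an Inverse-Gamma(α, β) prior on σ², the Normal likelihood is conjugate: posterior is Inv-Gamma(α + n/2, β + Σ(xᵢ−μ)²/2).
Posterior: Inv-Gamma(4.13 + 9/2, 3.32 + 75.579/2) = Inv-Gamma(8.63, 41.1095).
Mode = β/(α+1) = 41.1095/9.63 = 4.2689.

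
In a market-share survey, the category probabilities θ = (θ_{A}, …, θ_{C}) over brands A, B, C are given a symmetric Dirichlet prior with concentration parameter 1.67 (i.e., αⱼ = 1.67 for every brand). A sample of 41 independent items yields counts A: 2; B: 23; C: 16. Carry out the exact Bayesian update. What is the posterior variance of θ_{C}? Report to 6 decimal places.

The Dirichlet prior is conjugate to the Multinomial likelihood: each posterior αⱼ = prior αⱼ + observed count nⱼ.
Posterior concentration: (3.67, 24.67, 17.67), total = 46.01.
Var[θ_j] = α_j(Σα−α_j)/((Σα)²(Σα+1)) = 17.67·28.34/(46.01²·47.01) = 0.005032.

0.005032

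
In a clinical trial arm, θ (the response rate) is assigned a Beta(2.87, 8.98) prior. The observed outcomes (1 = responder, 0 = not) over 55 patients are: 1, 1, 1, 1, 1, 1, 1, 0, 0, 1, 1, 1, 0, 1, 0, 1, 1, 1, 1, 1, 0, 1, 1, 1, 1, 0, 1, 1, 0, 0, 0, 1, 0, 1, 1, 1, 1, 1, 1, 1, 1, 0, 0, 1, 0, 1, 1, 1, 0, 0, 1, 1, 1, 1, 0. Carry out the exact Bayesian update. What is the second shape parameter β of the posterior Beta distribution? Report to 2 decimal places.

24.98

The Beta prior is conjugate to a Binomial/Bernoulli likelihood; the update adds successes to α and failures to β.
Posterior: Beta(α+k, β+n−k) = Beta(2.87+39, 8.98+16) = Beta(41.87, 24.98).
Posterior β = 24.98.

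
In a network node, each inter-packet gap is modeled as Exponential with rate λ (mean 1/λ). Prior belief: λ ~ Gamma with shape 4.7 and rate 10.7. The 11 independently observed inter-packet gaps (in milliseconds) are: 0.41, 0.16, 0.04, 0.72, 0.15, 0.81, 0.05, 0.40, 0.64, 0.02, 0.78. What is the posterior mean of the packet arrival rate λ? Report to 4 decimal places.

1.0551

With a Gamma(shape α, rate β) prior on the exponential rate λ, the posterior after n observations with total T = Σxᵢ is Gamma(α+n, β+T).
Sum of observations T = 4.18 milliseconds; n = 11.
Posterior: Gamma(4.7+11, 10.7+4.18) = Gamma(15.7, 14.88).
Posterior mean of λ = α/β = 15.7/14.88 = 1.0551.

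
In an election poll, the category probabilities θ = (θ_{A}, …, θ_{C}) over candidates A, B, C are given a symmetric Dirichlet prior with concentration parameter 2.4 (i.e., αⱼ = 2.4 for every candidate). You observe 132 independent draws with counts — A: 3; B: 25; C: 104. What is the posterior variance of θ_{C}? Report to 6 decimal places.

The Dirichlet prior is conjugate to the Multinomial likelihood: each posterior αⱼ = prior αⱼ + observed count nⱼ.
Posterior concentration: (5.4, 27.4, 106.4), total = 139.2.
Var[θ_j] = α_j(Σα−α_j)/((Σα)²(Σα+1)) = 106.4·32.8/(139.2²·140.2) = 0.001285.

0.001285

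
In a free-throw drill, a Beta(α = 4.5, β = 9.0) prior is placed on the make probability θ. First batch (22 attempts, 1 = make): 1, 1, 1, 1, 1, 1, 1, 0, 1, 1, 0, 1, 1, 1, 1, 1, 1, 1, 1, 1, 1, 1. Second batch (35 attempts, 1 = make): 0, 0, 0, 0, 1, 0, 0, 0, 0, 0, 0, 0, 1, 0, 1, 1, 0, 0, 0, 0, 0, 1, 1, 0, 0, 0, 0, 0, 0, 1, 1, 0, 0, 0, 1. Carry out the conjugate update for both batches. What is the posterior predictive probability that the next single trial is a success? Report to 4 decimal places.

The Beta prior is conjugate to a Binomial/Bernoulli likelihood; the update adds successes to α and failures to β.
After batch 1: Beta(4.5+20, 9.0+2) = Beta(24.5, 11.0).
After batch 2: Beta(24.5+9, 11.0+26) = Beta(33.5, 37.0).
For a single future Bernoulli trial, P(success | data) = α/(α+β) = 0.4752.

0.4752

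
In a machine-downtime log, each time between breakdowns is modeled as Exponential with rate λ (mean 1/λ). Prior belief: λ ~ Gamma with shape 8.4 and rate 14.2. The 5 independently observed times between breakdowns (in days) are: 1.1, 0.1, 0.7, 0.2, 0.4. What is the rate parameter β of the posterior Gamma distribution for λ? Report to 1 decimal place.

16.7

With a Gamma(shape α, rate β) prior on the exponential rate λ, the posterior after n observations with total T = Σxᵢ is Gamma(α+n, β+T).
Sum of observations T = 2.5 days; n = 5.
Posterior: Gamma(8.4+5, 14.2+2.5) = Gamma(13.4, 16.7).
Posterior β = 16.7.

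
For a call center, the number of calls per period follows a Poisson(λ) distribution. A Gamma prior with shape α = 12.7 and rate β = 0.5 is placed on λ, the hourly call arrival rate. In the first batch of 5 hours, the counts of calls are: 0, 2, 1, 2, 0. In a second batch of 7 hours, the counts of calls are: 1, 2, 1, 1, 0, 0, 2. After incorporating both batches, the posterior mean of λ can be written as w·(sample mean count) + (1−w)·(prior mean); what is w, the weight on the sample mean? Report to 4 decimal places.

0.9600

With a Gamma(shape α, rate β) prior, the Poisson likelihood is conjugate: the posterior is Gamma(α + ΣXᵢ, β + n).
Total number of hours: n = 5 + 7 = 12.
Posterior mean = (α₀+S)/(β₀+n) = [n/(β₀+n)]·(S/n) + [β₀/(β₀+n)]·(α₀/β₀), so only n and β₀ enter the weight.
Weight on data w = n/(β₀+n) = 12/(0.5+12) = 12/12.5 = 0.9600.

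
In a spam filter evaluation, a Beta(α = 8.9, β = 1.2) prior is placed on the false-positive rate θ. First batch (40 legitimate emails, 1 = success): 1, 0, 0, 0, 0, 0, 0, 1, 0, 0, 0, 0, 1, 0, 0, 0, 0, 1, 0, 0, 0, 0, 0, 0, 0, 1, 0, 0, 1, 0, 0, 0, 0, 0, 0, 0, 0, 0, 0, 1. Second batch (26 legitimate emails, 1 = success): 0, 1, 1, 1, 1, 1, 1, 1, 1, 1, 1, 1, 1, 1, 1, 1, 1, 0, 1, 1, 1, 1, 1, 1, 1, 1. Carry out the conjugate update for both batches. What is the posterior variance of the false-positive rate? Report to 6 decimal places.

0.003235

The Beta prior is conjugate to a Binomial/Bernoulli likelihood; the update adds successes to α and failures to β.
After batch 1: Beta(8.9+7, 1.2+33) = Beta(15.9, 34.2).
After batch 2: Beta(15.9+24, 34.2+2) = Beta(39.9, 36.2).
Var = αβ/((α+β)²(α+β+1)) = 39.9·36.2/(76.1²·77.1) = 0.003235.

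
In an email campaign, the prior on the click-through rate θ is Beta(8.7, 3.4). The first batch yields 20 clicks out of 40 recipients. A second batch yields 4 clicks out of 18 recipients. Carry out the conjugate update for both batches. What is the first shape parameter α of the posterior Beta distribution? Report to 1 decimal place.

32.7

The Beta prior is conjugate to a Binomial/Bernoulli likelihood; the update adds successes to α and failures to β.
After batch 1: Beta(8.7+20, 3.4+20) = Beta(28.7, 23.4).
After batch 2: Beta(28.7+4, 23.4+14) = Beta(32.7, 37.4).
Posterior α = 32.7.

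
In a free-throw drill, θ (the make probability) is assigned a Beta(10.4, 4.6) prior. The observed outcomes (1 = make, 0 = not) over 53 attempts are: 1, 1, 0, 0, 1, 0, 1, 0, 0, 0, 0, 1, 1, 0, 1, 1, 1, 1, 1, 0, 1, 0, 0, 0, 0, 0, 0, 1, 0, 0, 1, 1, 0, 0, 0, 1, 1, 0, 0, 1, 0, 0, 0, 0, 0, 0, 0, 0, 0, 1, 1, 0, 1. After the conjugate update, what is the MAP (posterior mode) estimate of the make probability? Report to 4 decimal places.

The Beta prior is conjugate to a Binomial/Bernoulli likelihood; the update adds successes to α and failures to β.
Posterior: Beta(α+k, β+n−k) = Beta(10.4+21, 4.6+32) = Beta(31.4, 36.6).
Mode of Beta(a,b) for a,b>1 is (a−1)/(a+b−2) = 30.4/66.0 = 0.4606.

0.4606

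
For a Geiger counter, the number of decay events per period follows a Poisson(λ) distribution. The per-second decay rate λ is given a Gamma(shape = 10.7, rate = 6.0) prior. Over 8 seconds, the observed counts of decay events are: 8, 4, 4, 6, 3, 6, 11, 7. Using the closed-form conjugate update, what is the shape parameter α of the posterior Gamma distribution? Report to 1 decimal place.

With a Gamma(shape α, rate β) prior, the Poisson likelihood is conjugate: the posterior is Gamma(α + ΣXᵢ, β + n).
Sum of counts S = 49 over n = 8 seconds.
Posterior: Gamma(α+S, β+n) = Gamma(10.7+49, 6.0+8) = Gamma(59.7, 14.0).
Posterior α = 59.7.

59.7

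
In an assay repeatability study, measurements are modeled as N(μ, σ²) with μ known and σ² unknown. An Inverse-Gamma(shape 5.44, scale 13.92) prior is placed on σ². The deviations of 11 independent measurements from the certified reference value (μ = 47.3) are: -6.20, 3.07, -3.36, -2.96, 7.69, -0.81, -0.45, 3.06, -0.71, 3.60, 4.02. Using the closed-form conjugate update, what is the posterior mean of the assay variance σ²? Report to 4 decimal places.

With known mean μ and an Inverse-Gamma(α, β) prior on σ², the Normal likelihood is conjugate: posterior is Inv-Gamma(α + n/2, β + Σ(xᵢ−μ)²/2).
Σ(xᵢ−μ)² = (-6.20)² + (3.07)² + (-3.36)² + (-2.96)² + (7.69)² + (-0.81)² + (-0.45)² + (3.06)² + (-0.71)² + (3.60)² + (4.02)² = 166.8989.
Posterior: Inv-Gamma(5.44 + 11/2, 13.92 + 166.8989/2) = Inv-Gamma(10.94, 97.36945).
E[σ²|data] = β/(α−1) = 97.36945/9.94 = 9.7957.

9.7957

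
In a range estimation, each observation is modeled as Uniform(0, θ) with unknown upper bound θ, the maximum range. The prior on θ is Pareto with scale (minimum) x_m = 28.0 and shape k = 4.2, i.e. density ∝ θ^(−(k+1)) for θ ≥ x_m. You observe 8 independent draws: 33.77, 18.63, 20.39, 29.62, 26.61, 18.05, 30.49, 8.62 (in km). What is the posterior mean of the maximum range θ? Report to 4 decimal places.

A Pareto(scale x_m, shape k) prior on the upper bound θ of Uniform(0, θ) is conjugate: posterior is Pareto(max(x_m, max xᵢ), k + n).
Sample maximum = 33.77; prior scale x_m = 28.0 → posterior scale = max = 33.77.
Posterior shape = 4.2 + 8 = 12.2.
E[θ|data] = k·x_m/(k−1) = 12.2·33.77/11.2 = 36.7852.

36.7852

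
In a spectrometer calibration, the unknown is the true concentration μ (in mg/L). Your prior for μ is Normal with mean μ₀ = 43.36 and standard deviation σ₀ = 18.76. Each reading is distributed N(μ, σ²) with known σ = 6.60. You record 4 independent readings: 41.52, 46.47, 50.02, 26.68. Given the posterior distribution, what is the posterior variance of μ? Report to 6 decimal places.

10.563145

For Normal data with known variance σ², a Normal(μ₀, σ₀²) prior on μ is conjugate. Posterior precision = 1/σ₀² + n/σ²; posterior mean is the precision-weighted average of μ₀ and x̄.
σ₀² = 18.76² = 351.9376, σ² = 6.60² = 43.56; σ² + n·σ₀² = 43.56 + 4·351.9376 = 1451.3104.
Posterior precision = 1/σ₀² + n/σ² = 1/351.9376 + 4/43.56 = (σ² + n·σ₀²)/(σ₀²σ²) = 1451.3104/(351.9376·43.56); posterior variance σₙ² = σ₀²σ²/(σ² + n·σ₀²) = 351.9376·43.56/1451.3104 = 10.563145.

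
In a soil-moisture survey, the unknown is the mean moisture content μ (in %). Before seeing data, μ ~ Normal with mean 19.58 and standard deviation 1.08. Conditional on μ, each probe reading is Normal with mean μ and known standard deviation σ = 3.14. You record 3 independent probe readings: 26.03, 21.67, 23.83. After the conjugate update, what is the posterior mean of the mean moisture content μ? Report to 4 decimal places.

20.6967

For Normal data with known variance σ², a Normal(μ₀, σ₀²) prior on μ is conjugate. Posterior precision = 1/σ₀² + n/σ²; posterior mean is the precision-weighted average of μ₀ and x̄.
Σxᵢ = 26.03 + 21.67 + 23.83 = 71.53, so n·x̄ = 71.53.
σ₀² = 1.08² = 1.1664, σ² = 3.14² = 9.8596; σ² + n·σ₀² = 9.8596 + 3·1.1664 = 13.3588.
Posterior mean = (μ₀/σ₀² + n·x̄/σ²)/(1/σ₀² + n/σ²) = (σ²·μ₀ + σ₀²·n·x̄)/(σ² + n·σ₀²) = (9.8596·19.58 + 1.1664·71.53)/13.3588 = 276.48356/13.3588 = 20.6967.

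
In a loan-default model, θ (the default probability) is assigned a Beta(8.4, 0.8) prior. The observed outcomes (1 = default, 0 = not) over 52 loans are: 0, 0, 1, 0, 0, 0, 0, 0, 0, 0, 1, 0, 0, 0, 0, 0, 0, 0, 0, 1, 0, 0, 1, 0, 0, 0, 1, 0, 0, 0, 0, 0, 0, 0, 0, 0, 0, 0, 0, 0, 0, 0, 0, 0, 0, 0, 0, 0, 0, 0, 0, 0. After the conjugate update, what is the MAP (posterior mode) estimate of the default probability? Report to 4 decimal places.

The Beta prior is conjugate to a Binomial/Bernoulli likelihood; the update adds successes to α and failures to β.
Posterior: Beta(α+k, β+n−k) = Beta(8.4+5, 0.8+47) = Beta(13.4, 47.8).
Mode of Beta(a,b) for a,b>1 is (a−1)/(a+b−2) = 12.4/59.2 = 0.2095.

0.2095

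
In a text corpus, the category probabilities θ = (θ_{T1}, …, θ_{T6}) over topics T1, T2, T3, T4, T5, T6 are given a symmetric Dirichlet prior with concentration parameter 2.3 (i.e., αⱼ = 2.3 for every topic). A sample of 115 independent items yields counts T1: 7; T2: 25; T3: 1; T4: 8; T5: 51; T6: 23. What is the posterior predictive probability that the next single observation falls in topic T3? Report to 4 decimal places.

The Dirichlet prior is conjugate to the Multinomial likelihood: each posterior αⱼ = prior αⱼ + observed count nⱼ.
Posterior concentration: (9.3, 27.3, 3.3, 10.3, 53.3, 25.3), total = 128.8.
P(next = T3 | data) = α_{T3}/Σα = 0.0256.

0.0256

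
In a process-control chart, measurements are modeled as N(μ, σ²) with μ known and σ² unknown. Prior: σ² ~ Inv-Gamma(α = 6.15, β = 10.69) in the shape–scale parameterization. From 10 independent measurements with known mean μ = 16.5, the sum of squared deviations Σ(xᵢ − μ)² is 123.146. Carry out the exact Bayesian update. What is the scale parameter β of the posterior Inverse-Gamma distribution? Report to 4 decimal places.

72.2630

With known mean μ and an Inverse-Gamma(α, β) prior on σ², the Normal likelihood is conjugate: posterior is Inv-Gamma(α + n/2, β + Σ(xᵢ−μ)²/2).
Posterior: Inv-Gamma(6.15 + 10/2, 10.69 + 123.146/2) = Inv-Gamma(11.15, 72.2630).
Posterior β = 72.2630.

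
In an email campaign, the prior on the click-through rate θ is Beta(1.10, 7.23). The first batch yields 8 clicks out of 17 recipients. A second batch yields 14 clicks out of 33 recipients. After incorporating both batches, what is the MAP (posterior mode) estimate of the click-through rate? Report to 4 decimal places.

0.3923

The Beta prior is conjugate to a Binomial/Bernoulli likelihood; the update adds successes to α and failures to β.
After batch 1: Beta(1.10+8, 7.23+9) = Beta(9.10, 16.23).
After batch 2: Beta(9.10+14, 16.23+19) = Beta(23.10, 35.23).
Mode of Beta(a,b) for a,b>1 is (a−1)/(a+b−2) = 22.10/56.33 = 0.3923.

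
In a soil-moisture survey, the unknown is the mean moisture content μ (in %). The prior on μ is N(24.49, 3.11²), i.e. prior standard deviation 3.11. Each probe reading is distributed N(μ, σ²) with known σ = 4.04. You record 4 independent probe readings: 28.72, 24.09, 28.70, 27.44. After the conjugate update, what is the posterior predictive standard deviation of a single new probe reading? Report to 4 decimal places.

4.3808

For Normal data with known variance σ², a Normal(μ₀, σ₀²) prior on μ is conjugate. Posterior precision = 1/σ₀² + n/σ²; posterior mean is the precision-weighted average of μ₀ and x̄.
σ₀² = 3.11² = 9.6721, σ² = 4.04² = 16.3216; σ² + n·σ₀² = 16.3216 + 4·9.6721 = 55.01.
Posterior precision = 1/σ₀² + n/σ² = 1/9.6721 + 4/16.3216 = (σ² + n·σ₀²)/(σ₀²σ²) = 55.01/(9.6721·16.3216); posterior variance σₙ² = σ₀²σ²/(σ² + n·σ₀²) = 9.6721·16.3216/55.01 = 2.869735.
Predictive variance for one new observation = σₙ² + σ² = 9.6721·16.3216/55.01 + 16.3216 = σ²·(σ₀² + 55.01)/55.01 = 16.3216·64.6821/55.01 = 19.191335; SD = √(16.3216·64.6821/55.01) = 4.3808.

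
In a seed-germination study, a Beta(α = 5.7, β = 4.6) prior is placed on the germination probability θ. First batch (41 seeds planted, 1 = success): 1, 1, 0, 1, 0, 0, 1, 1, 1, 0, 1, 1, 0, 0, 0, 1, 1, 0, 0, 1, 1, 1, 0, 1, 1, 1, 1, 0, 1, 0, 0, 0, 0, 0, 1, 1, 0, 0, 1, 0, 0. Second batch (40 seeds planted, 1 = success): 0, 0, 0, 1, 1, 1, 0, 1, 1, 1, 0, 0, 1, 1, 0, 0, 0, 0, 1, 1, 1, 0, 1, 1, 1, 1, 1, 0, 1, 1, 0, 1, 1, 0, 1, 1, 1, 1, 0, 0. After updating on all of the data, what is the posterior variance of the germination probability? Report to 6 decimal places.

The Beta prior is conjugate to a Binomial/Bernoulli likelihood; the update adds successes to α and failures to β.
After batch 1: Beta(5.7+21, 4.6+20) = Beta(26.7, 24.6).
After batch 2: Beta(26.7+24, 24.6+16) = Beta(50.7, 40.6).
Var = αβ/((α+β)²(α+β+1)) = 50.7·40.6/(91.3²·92.3) = 0.002675.

0.002675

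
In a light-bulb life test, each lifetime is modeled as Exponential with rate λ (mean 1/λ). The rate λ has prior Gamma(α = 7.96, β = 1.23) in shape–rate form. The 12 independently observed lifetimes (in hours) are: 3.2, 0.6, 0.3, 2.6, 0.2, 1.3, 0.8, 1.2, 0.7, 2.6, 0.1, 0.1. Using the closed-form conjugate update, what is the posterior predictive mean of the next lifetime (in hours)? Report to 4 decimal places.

0.7874

With a Gamma(shape α, rate β) prior on the exponential rate λ, the posterior after n observations with total T = Σxᵢ is Gamma(α+n, β+T).
Sum of observations T = 13.7 hours; n = 12.
Posterior: Gamma(7.96+12, 1.23+13.7) = Gamma(19.96, 14.93).
The predictive distribution for the next observation is Lomax; its mean is β/(α−1) = 14.93/18.96 = 0.7874.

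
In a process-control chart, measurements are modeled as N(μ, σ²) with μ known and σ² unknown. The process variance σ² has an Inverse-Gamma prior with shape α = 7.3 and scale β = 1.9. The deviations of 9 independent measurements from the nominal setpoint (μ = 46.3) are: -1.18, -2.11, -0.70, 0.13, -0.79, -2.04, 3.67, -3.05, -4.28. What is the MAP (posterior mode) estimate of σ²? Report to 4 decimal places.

With known mean μ and an Inverse-Gamma(α, β) prior on σ², the Normal likelihood is conjugate: posterior is Inv-Gamma(α + n/2, β + Σ(xᵢ−μ)²/2).
Σ(xᵢ−μ)² = (-1.18)² + (-2.11)² + (-0.70)² + (0.13)² + (-0.79)² + (-2.04)² + (3.67)² + (-3.05)² + (-4.28)² = 52.2269.
Posterior: Inv-Gamma(7.3 + 9/2, 1.9 + 52.2269/2) = Inv-Gamma(11.80, 28.01345).
Mode = β/(α+1) = 28.01345/12.80 = 2.1886.

2.1886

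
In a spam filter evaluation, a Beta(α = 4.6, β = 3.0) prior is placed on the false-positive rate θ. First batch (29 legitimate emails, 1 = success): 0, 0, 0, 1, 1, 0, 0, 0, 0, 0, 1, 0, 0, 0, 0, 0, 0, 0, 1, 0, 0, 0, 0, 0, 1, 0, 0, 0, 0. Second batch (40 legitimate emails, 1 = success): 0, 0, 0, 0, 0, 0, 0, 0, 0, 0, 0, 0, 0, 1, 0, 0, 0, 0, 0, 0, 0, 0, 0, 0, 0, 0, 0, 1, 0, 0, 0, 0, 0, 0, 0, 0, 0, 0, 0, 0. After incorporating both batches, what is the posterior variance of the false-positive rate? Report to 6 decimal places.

0.001656

The Beta prior is conjugate to a Binomial/Bernoulli likelihood; the update adds successes to α and failures to β.
After batch 1: Beta(4.6+5, 3.0+24) = Beta(9.6, 27.0).
After batch 2: Beta(9.6+2, 27.0+38) = Beta(11.6, 65.0).
Var = αβ/((α+β)²(α+β+1)) = 11.6·65.0/(76.6²·77.6) = 0.001656.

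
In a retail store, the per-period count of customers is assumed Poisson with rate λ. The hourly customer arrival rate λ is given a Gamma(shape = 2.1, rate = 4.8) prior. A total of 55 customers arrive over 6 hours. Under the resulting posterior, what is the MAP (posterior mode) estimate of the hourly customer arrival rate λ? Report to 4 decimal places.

5.1944

With a Gamma(shape α, rate β) prior, the Poisson likelihood is conjugate: the posterior is Gamma(α + ΣXᵢ, β + n).
Posterior: Gamma(α+S, β+n) = Gamma(2.1+55, 4.8+6) = Gamma(57.1, 10.8).
Mode of Gamma(α,β) for α≥1 is (α−1)/β = 56.1/10.8 = 5.1944.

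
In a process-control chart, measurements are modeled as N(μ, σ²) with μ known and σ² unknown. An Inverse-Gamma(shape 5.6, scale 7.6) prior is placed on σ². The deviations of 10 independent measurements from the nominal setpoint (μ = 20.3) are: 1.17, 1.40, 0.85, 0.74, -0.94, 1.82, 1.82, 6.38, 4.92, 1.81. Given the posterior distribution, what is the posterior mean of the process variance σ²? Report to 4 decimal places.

With known mean μ and an Inverse-Gamma(α, β) prior on σ², the Normal likelihood is conjugate: posterior is Inv-Gamma(α + n/2, β + Σ(xᵢ−μ)²/2).
Σ(xᵢ−μ)² = (1.17)² + (1.40)² + (0.85)² + (0.74)² + (-0.94)² + (1.82)² + (1.82)² + (6.38)² + (4.92)² + (1.81)² = 80.2943.
Posterior: Inv-Gamma(5.6 + 10/2, 7.6 + 80.2943/2) = Inv-Gamma(10.60, 47.74715).
E[σ²|data] = β/(α−1) = 47.74715/9.60 = 4.9737.

4.9737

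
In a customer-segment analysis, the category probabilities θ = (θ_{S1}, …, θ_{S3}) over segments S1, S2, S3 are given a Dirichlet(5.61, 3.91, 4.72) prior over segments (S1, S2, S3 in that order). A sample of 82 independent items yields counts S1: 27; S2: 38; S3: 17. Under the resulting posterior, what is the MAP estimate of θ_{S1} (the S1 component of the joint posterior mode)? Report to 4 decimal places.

0.3390

The Dirichlet prior is conjugate to the Multinomial likelihood: each posterior αⱼ = prior αⱼ + observed count nⱼ.
Posterior concentration: (32.61, 41.91, 21.72), total = 96.24.
Joint mode component: (α_{S1}−1)/(Σα−K) = 31.61/93.24 = 0.3390.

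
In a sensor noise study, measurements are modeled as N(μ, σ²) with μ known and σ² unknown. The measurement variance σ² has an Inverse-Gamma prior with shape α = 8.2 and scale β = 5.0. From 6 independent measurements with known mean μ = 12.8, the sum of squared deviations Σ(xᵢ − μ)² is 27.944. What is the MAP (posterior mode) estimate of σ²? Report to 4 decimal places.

1.5551

With known mean μ and an Inverse-Gamma(α, β) prior on σ², the Normal likelihood is conjugate: posterior is Inv-Gamma(α + n/2, β + Σ(xᵢ−μ)²/2).
Posterior: Inv-Gamma(8.2 + 6/2, 5.0 + 27.944/2) = Inv-Gamma(11.20, 18.9720).
Mode = β/(α+1) = 18.9720/12.20 = 1.5551.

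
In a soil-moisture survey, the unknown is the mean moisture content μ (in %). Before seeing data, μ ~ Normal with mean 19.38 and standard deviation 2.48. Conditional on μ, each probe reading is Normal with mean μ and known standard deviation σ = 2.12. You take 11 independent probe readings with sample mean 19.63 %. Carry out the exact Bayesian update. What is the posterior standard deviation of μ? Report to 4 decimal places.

0.6190

For Normal data with known variance σ², a Normal(μ₀, σ₀²) prior on μ is conjugate. Posterior precision = 1/σ₀² + n/σ²; posterior mean is the precision-weighted average of μ₀ and x̄.
σ₀² = 2.48² = 6.1504, σ² = 2.12² = 4.4944; σ² + n·σ₀² = 4.4944 + 11·6.1504 = 72.1488.
Posterior precision = 1/σ₀² + n/σ² = 1/6.1504 + 11/4.4944 = (σ² + n·σ₀²)/(σ₀²σ²) = 72.1488/(6.1504·4.4944); posterior variance σₙ² = σ₀²σ²/(σ² + n·σ₀²) = 6.1504·4.4944/72.1488 = 0.383130.
Posterior SD = √σₙ² = √(6.1504·4.4944/72.1488) = 0.6190.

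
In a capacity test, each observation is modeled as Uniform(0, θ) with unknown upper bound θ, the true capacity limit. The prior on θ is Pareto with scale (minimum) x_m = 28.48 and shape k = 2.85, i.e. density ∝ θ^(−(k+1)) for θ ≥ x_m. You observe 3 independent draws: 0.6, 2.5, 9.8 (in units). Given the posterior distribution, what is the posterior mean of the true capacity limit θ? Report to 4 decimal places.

A Pareto(scale x_m, shape k) prior on the upper bound θ of Uniform(0, θ) is conjugate: posterior is Pareto(max(x_m, max xᵢ), k + n).
Sample maximum = 9.8; prior scale x_m = 28.48 → posterior scale = max = 28.48.
Posterior shape = 2.85 + 3 = 5.85.
E[θ|data] = k·x_m/(k−1) = 5.85·28.48/4.85 = 34.3522.

34.3522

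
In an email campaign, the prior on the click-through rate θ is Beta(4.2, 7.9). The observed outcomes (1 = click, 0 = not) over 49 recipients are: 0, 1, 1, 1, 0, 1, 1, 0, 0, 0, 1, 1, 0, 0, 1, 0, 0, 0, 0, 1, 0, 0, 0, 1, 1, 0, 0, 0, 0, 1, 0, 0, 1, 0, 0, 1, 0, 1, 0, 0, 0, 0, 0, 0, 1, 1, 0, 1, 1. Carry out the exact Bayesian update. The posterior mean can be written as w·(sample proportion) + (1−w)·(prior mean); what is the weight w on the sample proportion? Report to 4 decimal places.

0.8020

The Beta prior is conjugate to a Binomial/Bernoulli likelihood; the update adds successes to α and failures to β.
Posterior mean = (α₀+k)/(α₀+β₀+n) = [n/(α₀+β₀+n)]·(k/n) + [(α₀+β₀)/(α₀+β₀+n)]·α₀/(α₀+β₀), so only n and the prior enter the weight.
The weight on the data is w = n/(α₀+β₀+n) = 49/(4.2+7.9+49) = 49/61.1 = 0.8020.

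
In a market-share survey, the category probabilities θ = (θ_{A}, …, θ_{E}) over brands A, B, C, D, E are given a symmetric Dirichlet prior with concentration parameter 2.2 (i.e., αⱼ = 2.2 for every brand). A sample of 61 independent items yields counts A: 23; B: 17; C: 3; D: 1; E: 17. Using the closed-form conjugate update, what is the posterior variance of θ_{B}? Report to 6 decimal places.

The Dirichlet prior is conjugate to the Multinomial likelihood: each posterior αⱼ = prior αⱼ + observed count nⱼ.
Posterior concentration: (25.2, 19.2, 5.2, 3.2, 19.2), total = 72.0.
Var[θ_j] = α_j(Σα−α_j)/((Σα)²(Σα+1)) = 19.2·52.8/(72.0²·73.0) = 0.002679.

0.002679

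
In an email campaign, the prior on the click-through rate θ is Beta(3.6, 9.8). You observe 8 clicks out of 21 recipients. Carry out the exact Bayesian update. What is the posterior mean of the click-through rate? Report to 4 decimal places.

The Beta prior is conjugate to a Binomial/Bernoulli likelihood; the update adds successes to α and failures to β.
Posterior: Beta(α+k, β+n−k) = Beta(3.6+8, 9.8+13) = Beta(11.6, 22.8).
Posterior mean = α/(α+β) = 11.6/34.4 = 0.3372.

0.3372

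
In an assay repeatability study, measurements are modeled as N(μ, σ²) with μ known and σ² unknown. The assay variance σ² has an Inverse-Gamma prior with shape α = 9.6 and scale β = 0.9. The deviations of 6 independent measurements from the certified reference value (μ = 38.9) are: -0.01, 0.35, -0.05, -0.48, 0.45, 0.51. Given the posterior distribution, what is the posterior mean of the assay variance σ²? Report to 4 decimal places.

With known mean μ and an Inverse-Gamma(α, β) prior on σ², the Normal likelihood is conjugate: posterior is Inv-Gamma(α + n/2, β + Σ(xᵢ−μ)²/2).
Σ(xᵢ−μ)² = (-0.01)² + (0.35)² + (-0.05)² + (-0.48)² + (0.45)² + (0.51)² = 0.8181.
Posterior: Inv-Gamma(9.6 + 6/2, 0.9 + 0.8181/2) = Inv-Gamma(12.60, 1.30905).
E[σ²|data] = β/(α−1) = 1.30905/11.60 = 0.1128.

0.1128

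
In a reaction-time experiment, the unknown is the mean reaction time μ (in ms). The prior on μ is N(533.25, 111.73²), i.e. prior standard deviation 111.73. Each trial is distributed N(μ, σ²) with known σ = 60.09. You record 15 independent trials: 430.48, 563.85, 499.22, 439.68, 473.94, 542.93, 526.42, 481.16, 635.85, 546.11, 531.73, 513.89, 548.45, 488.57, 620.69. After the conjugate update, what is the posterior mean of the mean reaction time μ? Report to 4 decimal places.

For Normal data with known variance σ², a Normal(μ₀, σ₀²) prior on μ is conjugate. Posterior precision = 1/σ₀² + n/σ²; posterior mean is the precision-weighted average of μ₀ and x̄.
Σxᵢ = 430.48 + 563.85 + 499.22 + 439.68 + 473.94 + 542.93 + 526.42 + 481.16 + 635.85 + 546.11 + 531.73 + 513.89 + 548.45 + 488.57 + 620.69 = 7842.97, so n·x̄ = 7842.97.
σ₀² = 111.73² = 12483.5929, σ² = 60.09² = 3610.8081; σ² + n·σ₀² = 3610.8081 + 15·12483.5929 = 190864.7016.
Posterior mean = (μ₀/σ₀² + n·x̄/σ²)/(1/σ₀² + n/σ²) = (σ²·μ₀ + σ₀²·n·x̄)/(σ² + n·σ₀²) = (3610.8081·533.25 + 12483.5929·7842.97)/190864.7016 = 99833908.026238/190864.7016 = 523.0611.

523.0611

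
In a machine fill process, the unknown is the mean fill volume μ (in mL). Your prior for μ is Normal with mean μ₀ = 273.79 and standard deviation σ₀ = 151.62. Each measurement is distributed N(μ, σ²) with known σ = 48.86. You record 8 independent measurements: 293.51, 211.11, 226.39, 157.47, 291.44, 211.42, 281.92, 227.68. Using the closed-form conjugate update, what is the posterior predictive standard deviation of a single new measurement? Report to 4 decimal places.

51.7869

For Normal data with known variance σ², a Normal(μ₀, σ₀²) prior on μ is conjugate. Posterior precision = 1/σ₀² + n/σ²; posterior mean is the precision-weighted average of μ₀ and x̄.
σ₀² = 151.62² = 22988.6244, σ² = 48.86² = 2387.2996; σ² + n·σ₀² = 2387.2996 + 8·22988.6244 = 186296.2948.
Posterior precision = 1/σ₀² + n/σ² = 1/22988.6244 + 8/2387.2996 = (σ² + n·σ₀²)/(σ₀²σ²) = 186296.2948/(22988.6244·2387.2996); posterior variance σₙ² = σ₀²σ²/(σ² + n·σ₀²) = 22988.6244·2387.2996/186296.2948 = 294.588434.
Predictive variance for one new observation = σₙ² + σ² = 22988.6244·2387.2996/186296.2948 + 2387.2996 = σ²·(σ₀² + 186296.2948)/186296.2948 = 2387.2996·209284.9192/186296.2948 = 2681.888034; SD = √(2387.2996·209284.9192/186296.2948) = 51.7869.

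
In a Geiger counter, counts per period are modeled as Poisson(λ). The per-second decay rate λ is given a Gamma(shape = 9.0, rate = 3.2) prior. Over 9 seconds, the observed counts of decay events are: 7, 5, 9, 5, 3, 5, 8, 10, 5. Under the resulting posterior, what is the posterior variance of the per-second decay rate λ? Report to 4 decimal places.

With a Gamma(shape α, rate β) prior, the Poisson likelihood is conjugate: the posterior is Gamma(α + ΣXᵢ, β + n).
Sum of counts S = 57 over n = 9 seconds.
Posterior: Gamma(α+S, β+n) = Gamma(9.0+57, 3.2+9) = Gamma(66.0, 12.2).
Var = α/β² = 66.0/12.2² = 0.4434.

0.4434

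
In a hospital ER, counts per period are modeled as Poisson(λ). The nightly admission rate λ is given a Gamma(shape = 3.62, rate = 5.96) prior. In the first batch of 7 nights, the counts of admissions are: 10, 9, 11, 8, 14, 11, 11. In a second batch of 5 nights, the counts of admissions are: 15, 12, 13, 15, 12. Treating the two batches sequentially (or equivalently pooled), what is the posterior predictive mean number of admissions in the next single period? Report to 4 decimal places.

With a Gamma(shape α, rate β) prior, the Poisson likelihood is conjugate: the posterior is Gamma(α + ΣXᵢ, β + n).
Batch 1: sum of counts S = 74 over n = 7 nights.
After batch 1: Gamma(α+S, β+n) = Gamma(3.62+74, 5.96+7) = Gamma(77.62, 12.96).
Batch 2: sum of counts S = 67 over n = 5 nights.
After batch 2: Gamma(α+S, β+n) = Gamma(77.62+67, 12.96+5) = Gamma(144.62, 17.96).
The predictive distribution for one future period is NegBinom with mean α/β = 8.0523.

8.0523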